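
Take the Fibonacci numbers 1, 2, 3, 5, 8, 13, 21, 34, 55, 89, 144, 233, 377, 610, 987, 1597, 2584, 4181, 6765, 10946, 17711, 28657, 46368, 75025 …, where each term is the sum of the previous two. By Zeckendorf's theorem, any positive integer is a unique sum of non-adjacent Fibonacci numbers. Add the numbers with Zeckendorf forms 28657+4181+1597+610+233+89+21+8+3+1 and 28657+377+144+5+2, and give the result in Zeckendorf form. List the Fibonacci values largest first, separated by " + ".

The two numbers are 35400 and 29185, so their sum is 64585.
64585 − 46368 = 18217
18217 − 17711 = 506
506 − 377 = 129
129 − 89 = 40
40 − 34 = 6
6 − 5 = 1
1 − 1 = 0

46368 + 17711 + 377 + 89 + 34 + 5 + 1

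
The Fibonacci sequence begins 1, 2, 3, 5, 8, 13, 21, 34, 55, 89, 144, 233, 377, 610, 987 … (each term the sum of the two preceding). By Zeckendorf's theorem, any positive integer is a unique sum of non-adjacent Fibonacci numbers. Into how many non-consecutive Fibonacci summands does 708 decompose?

4

Greedy algorithm:
largest Fibonacci ≤ 708 is 610; 708 − 610 = 98
largest Fibonacci ≤ 98 is 89; 98 − 89 = 9
largest Fibonacci ≤ 9 is 8; 9 − 8 = 1
largest Fibonacci ≤ 1 is 1; 1 − 1 = 0
708 = 610 + 89 + 8 + 1, which has 4 terms.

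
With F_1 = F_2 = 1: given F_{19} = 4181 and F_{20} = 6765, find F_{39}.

63245986

By F_{2k+1} = F_k² + F_{k+1}²: F_{39} = 4181² + 6765² = 17480761 + 45765225 = 63245986.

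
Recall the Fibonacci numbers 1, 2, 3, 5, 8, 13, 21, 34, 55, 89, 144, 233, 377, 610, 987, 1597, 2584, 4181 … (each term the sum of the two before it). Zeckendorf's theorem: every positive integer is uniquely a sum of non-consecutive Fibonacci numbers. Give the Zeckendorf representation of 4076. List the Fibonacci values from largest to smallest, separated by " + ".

2584 + 987 + 377 + 89 + 34 + 5

4076: greatest Fibonacci not exceeding it is 2584, leaving 1492
1492: greatest Fibonacci not exceeding it is 987, leaving 505
505: greatest Fibonacci not exceeding it is 377, leaving 128
128: greatest Fibonacci not exceeding it is 89, leaving 39
39: greatest Fibonacci not exceeding it is 34, leaving 5
5: greatest Fibonacci not exceeding it is 5, leaving 0
So 4076 = 2584 + 987 + 377 + 89 + 34 + 5, with no two terms consecutive in the sequence.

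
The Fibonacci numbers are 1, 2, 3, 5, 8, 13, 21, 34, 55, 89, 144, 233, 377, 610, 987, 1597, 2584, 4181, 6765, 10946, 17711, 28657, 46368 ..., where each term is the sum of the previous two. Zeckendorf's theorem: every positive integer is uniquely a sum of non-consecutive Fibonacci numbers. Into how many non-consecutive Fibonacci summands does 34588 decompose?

6

Repeatedly subtract the largest Fibonacci number that fits:
take 28657 (≤ 34588); 34588 − 28657 = 5931
take 4181 (≤ 5931); 5931 − 4181 = 1750
take 1597 (≤ 1750); 1750 − 1597 = 153
take 144 (≤ 153); 153 − 144 = 9
take 8 (≤ 9); 9 − 8 = 1
take 1 (≤ 1); 1 − 1 = 0
34588 = 28657 + 4181 + 1597 + 144 + 8 + 1, which has 6 terms.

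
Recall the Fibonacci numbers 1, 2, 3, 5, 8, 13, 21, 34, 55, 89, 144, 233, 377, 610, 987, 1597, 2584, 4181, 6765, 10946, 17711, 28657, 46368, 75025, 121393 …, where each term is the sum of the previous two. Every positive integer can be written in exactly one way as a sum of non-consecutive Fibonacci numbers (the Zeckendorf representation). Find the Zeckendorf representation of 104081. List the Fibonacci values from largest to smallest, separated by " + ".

75025 + 28657 + 377 + 21 + 1

Greedily peel off the largest Fibonacci term at each step:
take 75025 (≤ 104081); 104081 − 75025 = 29056
take 28657 (≤ 29056); 29056 − 28657 = 399
take 377 (≤ 399); 399 − 377 = 22
take 21 (≤ 22); 22 − 21 = 1
take 1 (≤ 1); 1 − 1 = 0
So 104081 = 75025 + 28657 + 377 + 21 + 1, with no two terms consecutive in the sequence.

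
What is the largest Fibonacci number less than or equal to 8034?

6765 ≤ 8034 < 10946, so the largest Fibonacci number not exceeding 8034 is 6765.

6765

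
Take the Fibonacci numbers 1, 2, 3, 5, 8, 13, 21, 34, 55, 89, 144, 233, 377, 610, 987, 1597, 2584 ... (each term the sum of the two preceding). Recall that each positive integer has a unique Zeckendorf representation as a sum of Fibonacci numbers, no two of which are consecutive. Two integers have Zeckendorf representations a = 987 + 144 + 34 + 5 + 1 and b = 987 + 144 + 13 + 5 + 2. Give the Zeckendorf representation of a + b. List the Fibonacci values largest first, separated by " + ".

The two numbers are 1171 and 1151, so their sum is 2322.
Greedily peel off the largest Fibonacci term at each step:
2322: greatest Fibonacci not exceeding it is 1597, leaving 725
725: greatest Fibonacci not exceeding it is 610, leaving 115
115: greatest Fibonacci not exceeding it is 89, leaving 26
26: greatest Fibonacci not exceeding it is 21, leaving 5
5: greatest Fibonacci not exceeding it is 5, leaving 0

1597 + 610 + 89 + 21 + 5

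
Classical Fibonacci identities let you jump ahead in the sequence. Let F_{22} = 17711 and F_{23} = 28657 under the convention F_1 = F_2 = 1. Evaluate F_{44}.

701408733

By the doubling identity F_{2k} = F_k(2F_{k+1} − F_k): F_{44} = 17711·(2·28657 − 17711) = 17711·39603 = 701408733.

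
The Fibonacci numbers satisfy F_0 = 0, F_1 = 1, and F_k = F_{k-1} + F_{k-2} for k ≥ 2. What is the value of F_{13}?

Iterating the recurrence up to F_{5} = 5 and F_{4} = 3:
F_{6} = F_{5} + F_{4} = 5 + 3 = 8
F_{7} = F_{6} + F_{5} = 8 + 5 = 13
F_{8} = F_{7} + F_{6} = 13 + 8 = 21
F_{9} = F_{8} + F_{7} = 21 + 13 = 34
F_{10} = F_{9} + F_{8} = 34 + 21 = 55
F_{11} = F_{10} + F_{9} = 55 + 34 = 89
F_{12} = F_{11} + F_{10} = 89 + 55 = 144
F_{13} = F_{12} + F_{11} = 144 + 89 = 233

233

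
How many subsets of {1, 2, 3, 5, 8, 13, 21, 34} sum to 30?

30 = 21+8+1 = 21+5+3+1 = 13+8+5+3+1 — 3 representations.

3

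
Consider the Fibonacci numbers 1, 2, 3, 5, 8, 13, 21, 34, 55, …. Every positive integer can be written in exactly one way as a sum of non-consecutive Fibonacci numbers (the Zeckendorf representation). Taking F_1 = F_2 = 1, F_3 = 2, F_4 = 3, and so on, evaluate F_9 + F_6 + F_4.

45

F_9 + F_6 + F_4 = 34 + 8 + 3 = 45.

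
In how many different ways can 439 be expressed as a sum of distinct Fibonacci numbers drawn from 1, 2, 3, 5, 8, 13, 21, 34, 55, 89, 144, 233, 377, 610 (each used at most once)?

439 = 377+55+5+2 = 377+34+21+5+2 = 233+144+55+5+2 = … (5 more), for 8 in all.

8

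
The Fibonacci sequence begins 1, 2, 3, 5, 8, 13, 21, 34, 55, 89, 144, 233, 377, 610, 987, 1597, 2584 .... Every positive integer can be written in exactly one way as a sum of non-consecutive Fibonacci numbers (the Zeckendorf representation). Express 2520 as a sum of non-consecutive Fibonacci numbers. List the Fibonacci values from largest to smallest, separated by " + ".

1597 + 610 + 233 + 55 + 21 + 3 + 1

Greedy algorithm:
take 1597 (≤ 2520); 2520 − 1597 = 923
take 610 (≤ 923); 923 − 610 = 313
take 233 (≤ 313); 313 − 233 = 80
take 55 (≤ 80); 80 − 55 = 25
take 21 (≤ 25); 25 − 21 = 4
take 3 (≤ 4); 4 − 3 = 1
take 1 (≤ 1); 1 − 1 = 0
So 2520 = 1597 + 610 + 233 + 55 + 21 + 3 + 1, with no two terms consecutive in the sequence.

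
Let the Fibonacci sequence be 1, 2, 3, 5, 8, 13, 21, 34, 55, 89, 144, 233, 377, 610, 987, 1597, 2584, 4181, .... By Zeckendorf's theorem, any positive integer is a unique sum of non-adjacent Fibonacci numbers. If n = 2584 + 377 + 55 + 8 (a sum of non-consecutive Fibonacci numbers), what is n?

3024

2584 + 377 + 55 + 8 = 3024.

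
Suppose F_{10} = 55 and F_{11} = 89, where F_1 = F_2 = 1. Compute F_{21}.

10946

By F_{2k+1} = F_k² + F_{k+1}²: F_{21} = 55² + 89² = 3025 + 7921 = 10946.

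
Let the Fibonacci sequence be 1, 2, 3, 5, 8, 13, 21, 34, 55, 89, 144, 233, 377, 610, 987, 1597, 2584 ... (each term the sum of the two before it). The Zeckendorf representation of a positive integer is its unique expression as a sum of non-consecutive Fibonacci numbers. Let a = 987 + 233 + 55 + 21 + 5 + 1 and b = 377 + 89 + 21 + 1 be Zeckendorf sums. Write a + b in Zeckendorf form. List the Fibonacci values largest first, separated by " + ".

1597 + 144 + 34 + 13 + 2

The two numbers are 1302 and 488, so their sum is 1790.
Repeatedly subtract the largest Fibonacci number that fits:
subtract 1597 from 1790: 193 remains
subtract 144 from 193: 49 remains
subtract 34 from 49: 15 remains
subtract 13 from 15: 2 remains
subtract 2 from 2: 0 remains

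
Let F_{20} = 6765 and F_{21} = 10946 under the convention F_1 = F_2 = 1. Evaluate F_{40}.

102334155

By the doubling identity F_{2k} = F_k(2F_{k+1} − F_k): F_{40} = 6765·(2·10946 − 6765) = 6765·15127 = 102334155.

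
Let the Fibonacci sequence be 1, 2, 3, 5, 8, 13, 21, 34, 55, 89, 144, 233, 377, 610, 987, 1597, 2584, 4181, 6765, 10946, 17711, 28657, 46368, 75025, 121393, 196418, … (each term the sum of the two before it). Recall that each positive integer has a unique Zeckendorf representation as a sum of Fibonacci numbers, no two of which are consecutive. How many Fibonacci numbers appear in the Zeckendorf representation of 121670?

5

Repeatedly subtract the largest Fibonacci number that fits:
take 121393 (≤ 121670); 121670 − 121393 = 277
take 233 (≤ 277); 277 − 233 = 44
take 34 (≤ 44); 44 − 34 = 10
take 8 (≤ 10); 10 − 8 = 2
take 2 (≤ 2); 2 − 2 = 0
121670 = 121393 + 233 + 34 + 8 + 2, which has 5 terms.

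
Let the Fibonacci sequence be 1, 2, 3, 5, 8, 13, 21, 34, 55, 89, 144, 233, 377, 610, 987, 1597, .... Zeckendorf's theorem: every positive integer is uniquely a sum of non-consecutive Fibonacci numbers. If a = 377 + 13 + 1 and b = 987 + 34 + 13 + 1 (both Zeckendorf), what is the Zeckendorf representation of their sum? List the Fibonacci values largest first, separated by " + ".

The two numbers are 391 and 1035, so their sum is 1426.
1426: greatest Fibonacci not exceeding it is 987, leaving 439
439: greatest Fibonacci not exceeding it is 377, leaving 62
62: greatest Fibonacci not exceeding it is 55, leaving 7
7: greatest Fibonacci not exceeding it is 5, leaving 2
2: greatest Fibonacci not exceeding it is 2, leaving 0

987 + 377 + 55 + 5 + 2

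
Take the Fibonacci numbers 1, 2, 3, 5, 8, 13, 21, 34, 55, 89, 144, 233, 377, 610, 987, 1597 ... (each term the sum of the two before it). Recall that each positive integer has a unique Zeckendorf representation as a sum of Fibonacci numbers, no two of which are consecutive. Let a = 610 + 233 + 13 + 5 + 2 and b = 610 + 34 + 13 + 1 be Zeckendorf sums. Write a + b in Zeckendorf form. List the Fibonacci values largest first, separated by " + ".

The two numbers are 863 and 658, so their sum is 1521.
Greedy algorithm:
1521: greatest Fibonacci not exceeding it is 987, leaving 534
534: greatest Fibonacci not exceeding it is 377, leaving 157
157: greatest Fibonacci not exceeding it is 144, leaving 13
13: greatest Fibonacci not exceeding it is 13, leaving 0

987 + 377 + 144 + 13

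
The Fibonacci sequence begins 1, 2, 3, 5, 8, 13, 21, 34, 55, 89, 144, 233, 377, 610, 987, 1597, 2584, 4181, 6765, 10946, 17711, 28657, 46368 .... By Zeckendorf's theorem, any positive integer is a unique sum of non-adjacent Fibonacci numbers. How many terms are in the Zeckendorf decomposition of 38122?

Greedy algorithm:
subtract 28657 from 38122: 9465 remains
subtract 6765 from 9465: 2700 remains
subtract 2584 from 2700: 116 remains
subtract 89 from 116: 27 remains
subtract 21 from 27: 6 remains
subtract 5 from 6: 1 remains
subtract 1 from 1: 0 remains
38122 = 28657 + 6765 + 2584 + 89 + 21 + 5 + 1, which has 7 terms.

7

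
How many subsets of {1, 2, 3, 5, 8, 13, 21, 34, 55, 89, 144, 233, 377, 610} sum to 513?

Each representation comes from the Zeckendorf form by replacing some F_k with F_{k−1} + F_{k−2} where possible.
513 = 377+89+34+13 = 377+89+34+8+5 = 233+144+89+34+13 = … (11 more), for 14 in all.

14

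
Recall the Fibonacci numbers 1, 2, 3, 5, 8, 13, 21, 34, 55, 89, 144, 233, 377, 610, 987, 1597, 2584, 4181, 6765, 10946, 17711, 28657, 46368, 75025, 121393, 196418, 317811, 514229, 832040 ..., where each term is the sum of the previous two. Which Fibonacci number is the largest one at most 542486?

514229 ≤ 542486 < 832040, so the largest Fibonacci number not exceeding 542486 is 514229.

514229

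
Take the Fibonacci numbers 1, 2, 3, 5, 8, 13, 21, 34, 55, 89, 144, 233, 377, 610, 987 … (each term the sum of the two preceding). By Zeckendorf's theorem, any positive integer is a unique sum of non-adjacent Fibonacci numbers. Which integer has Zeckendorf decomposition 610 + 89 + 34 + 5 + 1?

739

610 + 89 + 34 + 5 + 1 = 739.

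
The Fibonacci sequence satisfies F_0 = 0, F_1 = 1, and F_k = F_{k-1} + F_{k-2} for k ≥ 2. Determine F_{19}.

Iterating the recurrence up to F_{15} = 610 and F_{14} = 377:
F_{16} = F_{15} + F_{14} = 610 + 377 = 987
F_{17} = F_{16} + F_{15} = 987 + 610 = 1597
F_{18} = F_{17} + F_{16} = 1597 + 987 = 2584
F_{19} = F_{18} + F_{17} = 2584 + 1597 = 4181

4181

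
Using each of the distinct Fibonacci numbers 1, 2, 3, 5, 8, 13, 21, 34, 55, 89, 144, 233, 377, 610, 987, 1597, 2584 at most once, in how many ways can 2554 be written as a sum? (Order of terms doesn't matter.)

2554 = 1597+610+233+89+21+3+1 = 1597+610+233+89+13+8+3+1 = 1597+610+233+55+34+21+3+1 = … (7 more), for 10 in all.

10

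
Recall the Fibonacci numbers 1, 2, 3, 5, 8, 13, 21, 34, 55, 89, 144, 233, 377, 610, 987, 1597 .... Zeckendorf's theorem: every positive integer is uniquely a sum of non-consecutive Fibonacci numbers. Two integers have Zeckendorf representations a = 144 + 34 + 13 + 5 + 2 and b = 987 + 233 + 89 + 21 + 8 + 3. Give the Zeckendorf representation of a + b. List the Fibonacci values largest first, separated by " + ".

987 + 377 + 144 + 21 + 8 + 2

The two numbers are 198 and 1341, so their sum is 1539.
subtract 987 from 1539: 552 remains
subtract 377 from 552: 175 remains
subtract 144 from 175: 31 remains
subtract 21 from 31: 10 remains
subtract 8 from 10: 2 remains
subtract 2 from 2: 0 remains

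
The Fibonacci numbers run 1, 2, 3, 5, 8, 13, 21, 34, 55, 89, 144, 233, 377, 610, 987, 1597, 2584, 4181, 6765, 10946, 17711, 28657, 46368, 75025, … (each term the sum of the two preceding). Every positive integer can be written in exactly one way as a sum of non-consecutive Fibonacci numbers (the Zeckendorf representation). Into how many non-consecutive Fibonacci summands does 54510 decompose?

5

54510: greatest Fibonacci not exceeding it is 46368, leaving 8142
8142: greatest Fibonacci not exceeding it is 6765, leaving 1377
1377: greatest Fibonacci not exceeding it is 987, leaving 390
390: greatest Fibonacci not exceeding it is 377, leaving 13
13: greatest Fibonacci not exceeding it is 13, leaving 0
54510 = 46368 + 6765 + 987 + 377 + 13, which has 5 terms.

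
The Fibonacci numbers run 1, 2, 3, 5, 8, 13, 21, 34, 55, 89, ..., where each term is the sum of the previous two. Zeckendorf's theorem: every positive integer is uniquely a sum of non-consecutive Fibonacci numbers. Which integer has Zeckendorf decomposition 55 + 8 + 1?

64

55 + 8 + 1 = 64.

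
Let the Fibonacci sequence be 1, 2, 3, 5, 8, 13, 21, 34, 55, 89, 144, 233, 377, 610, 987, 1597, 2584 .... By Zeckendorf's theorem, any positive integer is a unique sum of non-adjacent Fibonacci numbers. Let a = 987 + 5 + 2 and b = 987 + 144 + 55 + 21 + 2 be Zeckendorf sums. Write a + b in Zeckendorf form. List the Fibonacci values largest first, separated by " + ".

1597 + 377 + 144 + 55 + 21 + 8 + 1

The two numbers are 994 and 1209, so their sum is 2203.
largest Fibonacci ≤ 2203 is 1597; 2203 − 1597 = 606
largest Fibonacci ≤ 606 is 377; 606 − 377 = 229
largest Fibonacci ≤ 229 is 144; 229 − 144 = 85
largest Fibonacci ≤ 85 is 55; 85 − 55 = 30
largest Fibonacci ≤ 30 is 21; 30 − 21 = 9
largest Fibonacci ≤ 9 is 8; 9 − 8 = 1
largest Fibonacci ≤ 1 is 1; 1 − 1 = 0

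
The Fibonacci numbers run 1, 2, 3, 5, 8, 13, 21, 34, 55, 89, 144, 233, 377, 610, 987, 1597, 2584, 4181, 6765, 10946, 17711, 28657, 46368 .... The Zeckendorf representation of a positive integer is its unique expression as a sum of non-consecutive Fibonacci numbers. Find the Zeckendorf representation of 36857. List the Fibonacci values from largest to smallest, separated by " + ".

28657 + 6765 + 987 + 377 + 55 + 13 + 3

36857: greatest Fibonacci not exceeding it is 28657, leaving 8200
8200: greatest Fibonacci not exceeding it is 6765, leaving 1435
1435: greatest Fibonacci not exceeding it is 987, leaving 448
448: greatest Fibonacci not exceeding it is 377, leaving 71
71: greatest Fibonacci not exceeding it is 55, leaving 16
16: greatest Fibonacci not exceeding it is 13, leaving 3
3: greatest Fibonacci not exceeding it is 3, leaving 0
So 36857 = 28657 + 6765 + 987 + 377 + 55 + 13 + 3, with no two terms consecutive in the sequence.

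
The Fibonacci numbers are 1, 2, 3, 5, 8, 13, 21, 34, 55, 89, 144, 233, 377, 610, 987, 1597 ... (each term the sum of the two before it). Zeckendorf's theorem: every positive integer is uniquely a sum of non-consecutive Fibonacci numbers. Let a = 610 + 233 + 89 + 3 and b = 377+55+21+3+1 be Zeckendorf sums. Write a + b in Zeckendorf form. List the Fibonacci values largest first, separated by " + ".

987 + 377 + 21 + 5 + 2

The two numbers are 935 and 457, so their sum is 1392.
Repeatedly subtract the largest Fibonacci number that fits:
1392 − 987 = 405
405 − 377 = 28
28 − 21 = 7
7 − 5 = 2
2 − 2 = 0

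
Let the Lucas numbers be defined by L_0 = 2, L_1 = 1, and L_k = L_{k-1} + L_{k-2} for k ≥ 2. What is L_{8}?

47

L_{2} = L_{1} + L_{0} = 1 + 2 = 3
L_{3} = L_{2} + L_{1} = 3 + 1 = 4
L_{4} = L_{3} + L_{2} = 4 + 3 = 7
L_{5} = L_{4} + L_{3} = 7 + 4 = 11
L_{6} = L_{5} + L_{4} = 11 + 7 = 18
L_{7} = L_{6} + L_{5} = 18 + 11 = 29
L_{8} = L_{7} + L_{6} = 29 + 18 = 47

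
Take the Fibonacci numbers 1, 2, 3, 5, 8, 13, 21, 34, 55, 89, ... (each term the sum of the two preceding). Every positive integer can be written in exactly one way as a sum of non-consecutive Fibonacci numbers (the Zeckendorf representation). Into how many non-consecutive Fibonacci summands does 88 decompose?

88: greatest Fibonacci not exceeding it is 55, leaving 33
33: greatest Fibonacci not exceeding it is 21, leaving 12
12: greatest Fibonacci not exceeding it is 8, leaving 4
4: greatest Fibonacci not exceeding it is 3, leaving 1
1: greatest Fibonacci not exceeding it is 1, leaving 0
88 = 55 + 21 + 8 + 3 + 1, which has 5 terms.

5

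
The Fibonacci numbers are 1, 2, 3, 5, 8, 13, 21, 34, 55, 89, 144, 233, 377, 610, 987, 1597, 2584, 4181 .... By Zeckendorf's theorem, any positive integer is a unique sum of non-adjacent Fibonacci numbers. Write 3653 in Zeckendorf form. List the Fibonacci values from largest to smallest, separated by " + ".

2584 ≤ 3653 < 4181, so take 2584; remainder 1069
987 ≤ 1069 < 1597, so take 987; remainder 82
55 ≤ 82 < 89, so take 55; remainder 27
21 ≤ 27 < 34, so take 21; remainder 6
5 ≤ 6 < 8, so take 5; remainder 1
1 ≤ 1 < 2, so take 1; remainder 0
So 3653 = 2584 + 987 + 55 + 21 + 5 + 1, with no two terms consecutive in the sequence.

2584 + 987 + 55 + 21 + 5 + 1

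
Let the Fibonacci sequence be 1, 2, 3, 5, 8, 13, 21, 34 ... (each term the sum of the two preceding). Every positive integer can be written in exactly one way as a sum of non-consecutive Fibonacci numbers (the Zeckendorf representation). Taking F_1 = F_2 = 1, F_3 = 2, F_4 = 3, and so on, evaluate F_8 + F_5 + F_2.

27

F_8 + F_5 + F_2 = 21 + 5 + 1 = 27.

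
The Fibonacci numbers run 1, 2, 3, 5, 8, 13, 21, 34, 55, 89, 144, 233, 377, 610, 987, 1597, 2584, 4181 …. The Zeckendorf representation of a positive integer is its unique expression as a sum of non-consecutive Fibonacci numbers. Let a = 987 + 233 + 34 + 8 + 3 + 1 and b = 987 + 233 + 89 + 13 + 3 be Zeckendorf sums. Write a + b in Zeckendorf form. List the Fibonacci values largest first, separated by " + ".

2584 + 5 + 2

The two numbers are 1266 and 1325, so their sum is 2591.
Greedy algorithm:
subtract 2584 from 2591: 7 remains
subtract 5 from 7: 2 remains
subtract 2 from 2: 0 remains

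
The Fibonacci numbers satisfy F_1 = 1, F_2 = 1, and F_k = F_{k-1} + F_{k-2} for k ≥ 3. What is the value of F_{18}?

2584

Iterating the recurrence up to F_{14} = 377 and F_{13} = 233:
F_{15} = F_{14} + F_{13} = 377 + 233 = 610
F_{16} = F_{15} + F_{14} = 610 + 377 = 987
F_{17} = F_{16} + F_{15} = 987 + 610 = 1597
F_{18} = F_{17} + F_{16} = 1597 + 987 = 2584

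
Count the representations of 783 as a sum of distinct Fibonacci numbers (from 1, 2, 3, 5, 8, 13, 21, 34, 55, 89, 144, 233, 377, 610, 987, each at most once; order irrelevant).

24

783 = 610+144+21+8 = 610+144+21+5+3 = 610+89+55+21+8 = … (21 more), for 24 in all.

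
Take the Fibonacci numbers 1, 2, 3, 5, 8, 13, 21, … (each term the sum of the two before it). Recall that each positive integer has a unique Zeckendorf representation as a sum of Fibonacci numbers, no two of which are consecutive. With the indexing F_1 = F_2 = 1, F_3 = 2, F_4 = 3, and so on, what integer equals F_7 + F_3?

F_7 + F_3 = 13 + 2 = 15.

15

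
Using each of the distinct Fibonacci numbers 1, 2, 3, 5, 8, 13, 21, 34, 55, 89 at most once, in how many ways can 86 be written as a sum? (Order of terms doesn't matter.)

Each representation comes from the Zeckendorf form by replacing some F_k with F_{k−1} + F_{k−2} where possible.
86 = 55+21+8+2 = 55+21+5+3+2 = 55+13+8+5+3+2 = 34+21+13+8+5+3+2 — 4 representations.

4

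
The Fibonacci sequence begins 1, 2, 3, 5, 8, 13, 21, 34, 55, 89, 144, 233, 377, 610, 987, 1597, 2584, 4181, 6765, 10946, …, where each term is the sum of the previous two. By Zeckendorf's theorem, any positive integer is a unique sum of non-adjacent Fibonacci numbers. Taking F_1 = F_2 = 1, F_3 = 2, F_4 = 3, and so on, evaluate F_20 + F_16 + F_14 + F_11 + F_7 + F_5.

F_20 + F_16 + F_14 + F_11 + F_7 + F_5 = 6765 + 987 + 377 + 89 + 13 + 5 = 8236.

8236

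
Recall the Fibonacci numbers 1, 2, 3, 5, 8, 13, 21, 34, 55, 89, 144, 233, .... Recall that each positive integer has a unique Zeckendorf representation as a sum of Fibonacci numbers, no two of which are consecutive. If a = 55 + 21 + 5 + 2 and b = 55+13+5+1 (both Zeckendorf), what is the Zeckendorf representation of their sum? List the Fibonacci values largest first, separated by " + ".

144 + 13

The two numbers are 83 and 74, so their sum is 157.
144 ≤ 157 < 233, so take 144; remainder 13
13 ≤ 13 < 21, so take 13; remainder 0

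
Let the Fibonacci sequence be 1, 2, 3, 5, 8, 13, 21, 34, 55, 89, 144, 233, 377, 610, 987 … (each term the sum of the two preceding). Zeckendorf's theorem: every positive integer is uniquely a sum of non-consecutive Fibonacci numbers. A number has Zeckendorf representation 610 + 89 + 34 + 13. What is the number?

746

610 + 89 + 34 + 13 = 746.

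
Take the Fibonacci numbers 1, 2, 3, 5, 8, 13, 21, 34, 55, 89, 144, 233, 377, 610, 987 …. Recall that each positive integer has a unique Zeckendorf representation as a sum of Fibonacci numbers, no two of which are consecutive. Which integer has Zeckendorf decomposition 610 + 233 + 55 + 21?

919

610 + 233 + 55 + 21 = 919.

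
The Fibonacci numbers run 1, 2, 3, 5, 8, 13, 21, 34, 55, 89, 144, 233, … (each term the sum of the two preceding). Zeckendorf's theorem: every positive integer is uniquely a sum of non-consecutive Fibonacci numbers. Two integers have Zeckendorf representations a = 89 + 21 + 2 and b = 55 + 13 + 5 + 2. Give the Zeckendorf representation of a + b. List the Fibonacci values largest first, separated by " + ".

144 + 34 + 8 + 1

The two numbers are 112 and 75, so their sum is 187.
Greedily peel off the largest Fibonacci term at each step:
187: greatest Fibonacci not exceeding it is 144, leaving 43
43: greatest Fibonacci not exceeding it is 34, leaving 9
9: greatest Fibonacci not exceeding it is 8, leaving 1
1: greatest Fibonacci not exceeding it is 1, leaving 0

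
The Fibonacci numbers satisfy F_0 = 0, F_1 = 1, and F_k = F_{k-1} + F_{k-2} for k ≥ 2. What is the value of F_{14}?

Iterating the recurrence up to F_{9} = 34 and F_{8} = 21:
F_{10} = F_{9} + F_{8} = 34 + 21 = 55
F_{11} = F_{10} + F_{9} = 55 + 34 = 89
F_{12} = F_{11} + F_{10} = 89 + 55 = 144
F_{13} = F_{12} + F_{11} = 144 + 89 = 233
F_{14} = F_{13} + F_{12} = 233 + 144 = 377

377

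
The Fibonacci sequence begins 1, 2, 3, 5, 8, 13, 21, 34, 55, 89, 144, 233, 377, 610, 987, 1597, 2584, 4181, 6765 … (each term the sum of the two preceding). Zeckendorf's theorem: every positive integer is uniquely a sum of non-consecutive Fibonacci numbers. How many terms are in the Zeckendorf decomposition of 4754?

subtract 4181 from 4754: 573 remains
subtract 377 from 573: 196 remains
subtract 144 from 196: 52 remains
subtract 34 from 52: 18 remains
subtract 13 from 18: 5 remains
subtract 5 from 5: 0 remains
4754 = 4181 + 377 + 144 + 34 + 13 + 5, which has 6 terms.

6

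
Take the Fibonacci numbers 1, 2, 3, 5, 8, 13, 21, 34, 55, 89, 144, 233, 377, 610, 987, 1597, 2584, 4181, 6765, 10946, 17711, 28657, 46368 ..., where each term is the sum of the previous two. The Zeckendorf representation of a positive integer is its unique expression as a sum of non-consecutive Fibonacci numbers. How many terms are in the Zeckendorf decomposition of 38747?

Greedy algorithm:
subtract 28657 from 38747: 10090 remains
subtract 6765 from 10090: 3325 remains
subtract 2584 from 3325: 741 remains
subtract 610 from 741: 131 remains
subtract 89 from 131: 42 remains
subtract 34 from 42: 8 remains
subtract 8 from 8: 0 remains
38747 = 28657 + 6765 + 2584 + 610 + 89 + 34 + 8, which has 7 terms.

7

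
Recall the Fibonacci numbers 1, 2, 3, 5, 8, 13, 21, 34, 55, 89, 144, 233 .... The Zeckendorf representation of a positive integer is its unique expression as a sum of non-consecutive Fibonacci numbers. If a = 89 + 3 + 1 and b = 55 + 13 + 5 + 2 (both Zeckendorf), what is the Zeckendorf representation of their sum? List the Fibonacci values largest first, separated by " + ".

The two numbers are 93 and 75, so their sum is 168.
Greedy algorithm:
168: greatest Fibonacci not exceeding it is 144, leaving 24
24: greatest Fibonacci not exceeding it is 21, leaving 3
3: greatest Fibonacci not exceeding it is 3, leaving 0

144 + 21 + 3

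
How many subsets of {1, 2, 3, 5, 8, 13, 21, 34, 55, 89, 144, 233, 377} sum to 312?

312 = 233+55+21+3 = 233+55+21+2+1 = 233+55+13+8+3 = … (13 more), for 16 in all.

16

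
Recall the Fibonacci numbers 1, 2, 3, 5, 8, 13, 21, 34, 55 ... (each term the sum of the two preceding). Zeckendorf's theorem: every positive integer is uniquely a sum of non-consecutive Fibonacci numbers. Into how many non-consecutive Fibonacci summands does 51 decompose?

4

Repeatedly subtract the largest Fibonacci number that fits:
34 ≤ 51 < 55, so take 34; remainder 17
13 ≤ 17 < 21, so take 13; remainder 4
3 ≤ 4 < 5, so take 3; remainder 1
1 ≤ 1 < 2, so take 1; remainder 0
51 = 34 + 13 + 3 + 1, which has 4 terms.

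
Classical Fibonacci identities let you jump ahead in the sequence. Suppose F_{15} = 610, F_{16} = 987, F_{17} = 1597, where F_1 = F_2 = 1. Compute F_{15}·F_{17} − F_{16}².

1

610·1597 − 987² = 974170 − 974169 = 1. (Cassini's identity: F_{k−1}F_{k+1} − F_k² = (−1)^k.)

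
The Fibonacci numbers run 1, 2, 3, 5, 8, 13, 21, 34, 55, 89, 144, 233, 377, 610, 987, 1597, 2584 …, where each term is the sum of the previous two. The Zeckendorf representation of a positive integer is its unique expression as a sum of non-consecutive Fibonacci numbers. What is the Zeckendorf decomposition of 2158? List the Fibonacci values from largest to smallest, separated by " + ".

take 1597 (≤ 2158); 2158 − 1597 = 561
take 377 (≤ 561); 561 − 377 = 184
take 144 (≤ 184); 184 − 144 = 40
take 34 (≤ 40); 40 − 34 = 6
take 5 (≤ 6); 6 − 5 = 1
take 1 (≤ 1); 1 − 1 = 0
So 2158 = 1597 + 377 + 144 + 34 + 5 + 1, with no two terms consecutive in the sequence.

1597 + 377 + 144 + 34 + 5 + 1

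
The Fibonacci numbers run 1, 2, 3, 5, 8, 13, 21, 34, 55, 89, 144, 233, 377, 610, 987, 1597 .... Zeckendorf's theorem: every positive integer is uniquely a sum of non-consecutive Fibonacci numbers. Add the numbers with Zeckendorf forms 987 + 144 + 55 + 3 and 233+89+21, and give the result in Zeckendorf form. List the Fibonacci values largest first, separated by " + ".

987 + 377 + 144 + 21 + 3

The two numbers are 1189 and 343, so their sum is 1532.
Greedily peel off the largest Fibonacci term at each step:
largest Fibonacci ≤ 1532 is 987; 1532 − 987 = 545
largest Fibonacci ≤ 545 is 377; 545 − 377 = 168
largest Fibonacci ≤ 168 is 144; 168 − 144 = 24
largest Fibonacci ≤ 24 is 21; 24 − 21 = 3
largest Fibonacci ≤ 3 is 3; 3 − 3 = 0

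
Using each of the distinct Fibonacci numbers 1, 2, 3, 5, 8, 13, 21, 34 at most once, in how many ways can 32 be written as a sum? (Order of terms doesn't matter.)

4

Each representation comes from the Zeckendorf form by replacing some F_k with F_{k−1} + F_{k−2} where possible.
32 = 21+8+3 = 21+8+2+1 = 21+5+3+2+1 = 13+8+5+3+2+1 — 4 representations.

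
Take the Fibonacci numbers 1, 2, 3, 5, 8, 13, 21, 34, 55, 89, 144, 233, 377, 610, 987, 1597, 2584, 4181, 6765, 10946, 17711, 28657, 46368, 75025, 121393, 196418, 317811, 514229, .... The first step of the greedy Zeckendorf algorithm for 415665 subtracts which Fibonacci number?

317811 ≤ 415665 < 514229, so the largest Fibonacci number not exceeding 415665 is 317811.

317811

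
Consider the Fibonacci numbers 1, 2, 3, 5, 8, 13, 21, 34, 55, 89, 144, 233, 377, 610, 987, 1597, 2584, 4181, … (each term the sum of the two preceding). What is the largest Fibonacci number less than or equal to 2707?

2584 ≤ 2707 < 4181, so the largest Fibonacci number not exceeding 2707 is 2584.

2584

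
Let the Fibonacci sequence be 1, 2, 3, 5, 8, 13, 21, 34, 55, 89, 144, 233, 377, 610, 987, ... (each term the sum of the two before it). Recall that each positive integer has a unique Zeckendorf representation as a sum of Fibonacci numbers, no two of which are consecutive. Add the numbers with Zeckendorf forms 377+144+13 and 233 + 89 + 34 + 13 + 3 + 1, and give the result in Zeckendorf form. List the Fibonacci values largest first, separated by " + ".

The two numbers are 534 and 373, so their sum is 907.
Greedily peel off the largest Fibonacci term at each step:
largest Fibonacci ≤ 907 is 610; 907 − 610 = 297
largest Fibonacci ≤ 297 is 233; 297 − 233 = 64
largest Fibonacci ≤ 64 is 55; 64 − 55 = 9
largest Fibonacci ≤ 9 is 8; 9 − 8 = 1
largest Fibonacci ≤ 1 is 1; 1 − 1 = 0

610 + 233 + 55 + 8 + 1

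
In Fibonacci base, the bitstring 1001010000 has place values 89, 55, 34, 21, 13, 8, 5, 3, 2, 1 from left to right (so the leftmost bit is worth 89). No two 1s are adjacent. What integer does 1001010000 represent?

118

Summing the place values of the 1 bits: 89 + 21 + 8 = 118.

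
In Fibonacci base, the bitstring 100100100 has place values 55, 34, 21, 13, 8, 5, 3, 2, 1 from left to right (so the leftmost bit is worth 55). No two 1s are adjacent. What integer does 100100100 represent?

Summing the place values of the 1 bits: 55 + 13 + 3 = 71.

71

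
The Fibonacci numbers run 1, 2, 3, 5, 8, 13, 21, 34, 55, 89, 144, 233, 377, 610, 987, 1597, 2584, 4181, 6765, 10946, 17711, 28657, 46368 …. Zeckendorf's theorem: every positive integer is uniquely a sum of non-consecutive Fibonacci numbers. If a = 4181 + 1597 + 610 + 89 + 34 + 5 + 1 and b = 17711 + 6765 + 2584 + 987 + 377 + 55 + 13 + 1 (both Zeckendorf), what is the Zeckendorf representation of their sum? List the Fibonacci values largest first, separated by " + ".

28657 + 4181 + 1597 + 377 + 144 + 34 + 13 + 5 + 2

The two numbers are 6517 and 28493, so their sum is 35010.
subtract 28657 from 35010: 6353 remains
subtract 4181 from 6353: 2172 remains
subtract 1597 from 2172: 575 remains
subtract 377 from 575: 198 remains
subtract 144 from 198: 54 remains
subtract 34 from 54: 20 remains
subtract 13 from 20: 7 remains
subtract 5 from 7: 2 remains
subtract 2 from 2: 0 remains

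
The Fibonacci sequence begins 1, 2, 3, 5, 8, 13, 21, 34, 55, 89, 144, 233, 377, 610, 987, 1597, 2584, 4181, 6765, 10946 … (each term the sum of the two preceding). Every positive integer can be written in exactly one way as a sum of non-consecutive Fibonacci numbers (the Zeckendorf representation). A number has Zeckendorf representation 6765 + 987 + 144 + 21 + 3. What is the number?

7920

6765 + 987 + 144 + 21 + 3 = 7920.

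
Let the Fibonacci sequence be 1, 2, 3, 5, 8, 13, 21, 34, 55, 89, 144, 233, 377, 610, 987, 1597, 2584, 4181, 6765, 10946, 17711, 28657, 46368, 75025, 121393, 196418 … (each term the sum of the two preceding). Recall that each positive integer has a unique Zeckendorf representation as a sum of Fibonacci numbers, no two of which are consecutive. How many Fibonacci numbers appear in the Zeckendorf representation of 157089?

Repeatedly subtract the largest Fibonacci number that fits:
subtract 121393 from 157089: 35696 remains
subtract 28657 from 35696: 7039 remains
subtract 6765 from 7039: 274 remains
subtract 233 from 274: 41 remains
subtract 34 from 41: 7 remains
subtract 5 from 7: 2 remains
subtract 2 from 2: 0 remains
157089 = 121393 + 28657 + 6765 + 233 + 34 + 5 + 2, which has 7 terms.

7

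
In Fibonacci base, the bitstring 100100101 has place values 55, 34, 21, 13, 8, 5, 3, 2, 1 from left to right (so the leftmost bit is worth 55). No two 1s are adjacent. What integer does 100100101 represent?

Summing the place values of the 1 bits: 55 + 13 + 3 + 1 = 72.

72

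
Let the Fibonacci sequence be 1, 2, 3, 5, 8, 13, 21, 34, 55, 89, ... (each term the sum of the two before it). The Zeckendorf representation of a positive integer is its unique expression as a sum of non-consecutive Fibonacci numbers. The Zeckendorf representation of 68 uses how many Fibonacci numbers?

Greedy algorithm:
55 ≤ 68 < 89, so take 55; remainder 13
13 ≤ 13 < 21, so take 13; remainder 0
68 = 55 + 13, which has 2 terms.

2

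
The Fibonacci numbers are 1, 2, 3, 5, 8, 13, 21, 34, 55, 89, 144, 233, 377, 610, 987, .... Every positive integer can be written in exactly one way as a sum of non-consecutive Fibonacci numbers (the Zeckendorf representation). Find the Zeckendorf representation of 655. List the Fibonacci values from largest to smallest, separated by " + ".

655 − 610 = 45
45 − 34 = 11
11 − 8 = 3
3 − 3 = 0
So 655 = 610 + 34 + 8 + 3, with no two terms consecutive in the sequence.

610 + 34 + 8 + 3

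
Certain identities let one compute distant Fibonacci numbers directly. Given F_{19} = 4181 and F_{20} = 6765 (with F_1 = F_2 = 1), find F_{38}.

39088169

By the doubling identity F_{2k} = F_k(2F_{k+1} − F_k): F_{38} = 4181·(2·6765 − 4181) = 4181·9349 = 39088169.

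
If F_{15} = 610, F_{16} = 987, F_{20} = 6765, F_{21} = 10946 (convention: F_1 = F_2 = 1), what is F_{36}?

14930352

By the addition formula F_{m+n} = F_m F_{n+1} + F_{m−1} F_n with m=21, n=15: F_{36} = 10946·987 + 6765·610 = 10803702 + 4126650 = 14930352.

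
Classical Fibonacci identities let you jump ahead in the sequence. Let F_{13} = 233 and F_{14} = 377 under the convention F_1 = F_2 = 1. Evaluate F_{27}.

196418

By F_{2k+1} = F_k² + F_{k+1}²: F_{27} = 233² + 377² = 54289 + 142129 = 196418.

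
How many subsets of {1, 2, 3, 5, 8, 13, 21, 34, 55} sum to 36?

Each representation comes from the Zeckendorf form by replacing some F_k with F_{k−1} + F_{k−2} where possible.
36 = 34+2 = 21+13+2 = 21+8+5+2 — 3 representations.

3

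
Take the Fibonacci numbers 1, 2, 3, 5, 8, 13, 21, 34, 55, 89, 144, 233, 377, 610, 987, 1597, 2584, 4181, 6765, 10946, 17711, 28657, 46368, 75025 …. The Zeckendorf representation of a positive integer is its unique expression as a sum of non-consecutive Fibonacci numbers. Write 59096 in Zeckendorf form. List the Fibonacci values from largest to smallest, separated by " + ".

46368 + 10946 + 1597 + 144 + 34 + 5 + 2

largest Fibonacci ≤ 59096 is 46368; 59096 − 46368 = 12728
largest Fibonacci ≤ 12728 is 10946; 12728 − 10946 = 1782
largest Fibonacci ≤ 1782 is 1597; 1782 − 1597 = 185
largest Fibonacci ≤ 185 is 144; 185 − 144 = 41
largest Fibonacci ≤ 41 is 34; 41 − 34 = 7
largest Fibonacci ≤ 7 is 5; 7 − 5 = 2
largest Fibonacci ≤ 2 is 2; 2 − 2 = 0
So 59096 = 46368 + 10946 + 1597 + 144 + 34 + 5 + 2, with no two terms consecutive in the sequence.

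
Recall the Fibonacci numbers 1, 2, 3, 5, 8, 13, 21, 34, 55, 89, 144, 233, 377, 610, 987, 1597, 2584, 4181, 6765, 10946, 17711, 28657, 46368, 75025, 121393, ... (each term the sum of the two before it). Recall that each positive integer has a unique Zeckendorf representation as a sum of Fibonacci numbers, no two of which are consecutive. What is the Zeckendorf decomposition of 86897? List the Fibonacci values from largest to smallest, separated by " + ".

take 75025 (≤ 86897); 86897 − 75025 = 11872
take 10946 (≤ 11872); 11872 − 10946 = 926
take 610 (≤ 926); 926 − 610 = 316
take 233 (≤ 316); 316 − 233 = 83
take 55 (≤ 83); 83 − 55 = 28
take 21 (≤ 28); 28 − 21 = 7
take 5 (≤ 7); 7 − 5 = 2
take 2 (≤ 2); 2 − 2 = 0
So 86897 = 75025 + 10946 + 610 + 233 + 55 + 21 + 5 + 2, with no two terms consecutive in the sequence.

75025 + 10946 + 610 + 233 + 55 + 21 + 5 + 2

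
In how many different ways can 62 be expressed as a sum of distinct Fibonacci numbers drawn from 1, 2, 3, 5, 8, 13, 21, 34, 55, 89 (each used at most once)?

3

62 = 55+5+2 = 34+21+5+2 = 34+13+8+5+2 — 3 representations.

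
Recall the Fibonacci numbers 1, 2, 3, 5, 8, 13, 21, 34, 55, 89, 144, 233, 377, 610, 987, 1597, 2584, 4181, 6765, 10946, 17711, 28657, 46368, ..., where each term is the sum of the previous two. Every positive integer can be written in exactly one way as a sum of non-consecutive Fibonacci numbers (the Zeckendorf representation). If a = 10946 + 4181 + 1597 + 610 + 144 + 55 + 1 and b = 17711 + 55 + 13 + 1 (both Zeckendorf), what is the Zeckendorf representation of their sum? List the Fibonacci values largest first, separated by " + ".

The two numbers are 17534 and 17780, so their sum is 35314.
Greedily peel off the largest Fibonacci term at each step:
take 28657 (≤ 35314); 35314 − 28657 = 6657
take 4181 (≤ 6657); 6657 − 4181 = 2476
take 1597 (≤ 2476); 2476 − 1597 = 879
take 610 (≤ 879); 879 − 610 = 269
take 233 (≤ 269); 269 − 233 = 36
take 34 (≤ 36); 36 − 34 = 2
take 2 (≤ 2); 2 − 2 = 0

28657 + 4181 + 1597 + 610 + 233 + 34 + 2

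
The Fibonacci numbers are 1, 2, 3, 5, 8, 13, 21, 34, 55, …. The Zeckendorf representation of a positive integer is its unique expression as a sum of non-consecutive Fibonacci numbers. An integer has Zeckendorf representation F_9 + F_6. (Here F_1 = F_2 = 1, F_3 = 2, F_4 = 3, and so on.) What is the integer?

42

F_9 + F_6 = 34 + 8 = 42.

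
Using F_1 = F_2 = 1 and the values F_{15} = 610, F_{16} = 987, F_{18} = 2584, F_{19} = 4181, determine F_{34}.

5702887

By the addition formula F_{m+n} = F_m F_{n+1} + F_{m−1} F_n with m=16, n=18: F_{34} = 987·4181 + 610·2584 = 4126647 + 1576240 = 5702887.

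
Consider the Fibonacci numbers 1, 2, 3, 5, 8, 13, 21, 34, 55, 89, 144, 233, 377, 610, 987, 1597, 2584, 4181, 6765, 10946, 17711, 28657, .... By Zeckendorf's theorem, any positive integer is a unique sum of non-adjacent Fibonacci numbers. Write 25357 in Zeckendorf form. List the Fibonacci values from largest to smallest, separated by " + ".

17711 + 6765 + 610 + 233 + 34 + 3 + 1

25357 − 17711 = 7646
7646 − 6765 = 881
881 − 610 = 271
271 − 233 = 38
38 − 34 = 4
4 − 3 = 1
1 − 1 = 0
So 25357 = 17711 + 6765 + 610 + 233 + 34 + 3 + 1, with no two terms consecutive in the sequence.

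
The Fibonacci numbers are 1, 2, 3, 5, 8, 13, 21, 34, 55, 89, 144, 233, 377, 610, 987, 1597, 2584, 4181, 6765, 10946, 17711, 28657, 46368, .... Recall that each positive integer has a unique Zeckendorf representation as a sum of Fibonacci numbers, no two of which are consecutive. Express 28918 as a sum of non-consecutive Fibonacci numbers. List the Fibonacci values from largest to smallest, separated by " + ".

28657 + 233 + 21 + 5 + 2

subtract 28657 from 28918: 261 remains
subtract 233 from 261: 28 remains
subtract 21 from 28: 7 remains
subtract 5 from 7: 2 remains
subtract 2 from 2: 0 remains
So 28918 = 28657 + 233 + 21 + 5 + 2, with no two terms consecutive in the sequence.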